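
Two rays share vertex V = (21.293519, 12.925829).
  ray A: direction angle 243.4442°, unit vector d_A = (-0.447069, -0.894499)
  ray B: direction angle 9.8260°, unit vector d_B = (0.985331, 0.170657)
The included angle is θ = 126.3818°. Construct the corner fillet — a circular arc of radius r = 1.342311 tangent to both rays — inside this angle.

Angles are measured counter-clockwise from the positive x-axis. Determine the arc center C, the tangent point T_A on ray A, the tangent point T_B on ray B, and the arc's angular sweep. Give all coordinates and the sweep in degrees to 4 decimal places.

bisector direction at 306.6351° = (0.596717,-0.802452)
center distance |VC| = r/sin(θ/2) = 1.342311/sin(63.1909°) = 1.503966
C = V + |VC|·bis = (22.1910,11.7190)
T_A = V + ((C−V)·d_A)·d_A = V + 0.6783·d_A = (20.9903,12.3191)
T_B = V + ((C−V)·d_B)·d_B = V + 0.6783·d_B = (21.9619,13.0416)
sweep = 180° − θ = 53.6182°

center=(22.1910,11.7190) T_A=(20.9903,12.3191) T_B=(21.9619,13.0416) sweep=53.6182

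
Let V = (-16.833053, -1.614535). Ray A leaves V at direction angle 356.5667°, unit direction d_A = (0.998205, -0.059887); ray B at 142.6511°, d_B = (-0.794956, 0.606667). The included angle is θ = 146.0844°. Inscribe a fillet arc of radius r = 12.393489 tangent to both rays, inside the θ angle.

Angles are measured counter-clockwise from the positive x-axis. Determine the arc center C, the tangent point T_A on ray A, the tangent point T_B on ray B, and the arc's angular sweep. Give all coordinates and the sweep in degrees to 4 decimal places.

center=(-12.3185,10.5304) T_A=(-13.0607,-1.8409) T_B=(-19.8373,0.6781) sweep=33.9156

bisector direction at 69.6089° = (0.348426,0.937336)
center distance |VC| = r/sin(θ/2) = 12.393489/sin(73.0422°) = 12.956855
C = V + |VC|·bis = (-12.3185,10.5304)
T_A = V + ((C−V)·d_A)·d_A = V + 3.7791·d_A = (-13.0607,-1.8409)
T_B = V + ((C−V)·d_B)·d_B = V + 3.7791·d_B = (-19.8373,0.6781)
sweep = 180° − θ = 33.9156°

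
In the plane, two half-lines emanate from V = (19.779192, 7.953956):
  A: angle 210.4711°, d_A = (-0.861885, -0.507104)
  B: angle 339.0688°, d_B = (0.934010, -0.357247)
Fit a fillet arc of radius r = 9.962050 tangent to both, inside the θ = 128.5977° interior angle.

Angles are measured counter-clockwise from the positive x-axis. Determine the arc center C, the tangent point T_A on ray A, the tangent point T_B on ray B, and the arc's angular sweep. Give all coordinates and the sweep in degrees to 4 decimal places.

bisector direction at 274.7699° = (0.083155,-0.996537)
center distance |VC| = r/sin(θ/2) = 9.962050/sin(64.2989°) = 11.055821
C = V + |VC|·bis = (20.6985,-3.0636)
T_A = V + ((C−V)·d_A)·d_A = V + 4.7947·d_A = (15.6467,5.5226)
T_B = V + ((C−V)·d_B)·d_B = V + 4.7947·d_B = (24.2575,6.2411)
sweep = 180° − θ = 51.4023°

center=(20.6985,-3.0636) T_A=(15.6467,5.5226) T_B=(24.2575,6.2411) sweep=51.4023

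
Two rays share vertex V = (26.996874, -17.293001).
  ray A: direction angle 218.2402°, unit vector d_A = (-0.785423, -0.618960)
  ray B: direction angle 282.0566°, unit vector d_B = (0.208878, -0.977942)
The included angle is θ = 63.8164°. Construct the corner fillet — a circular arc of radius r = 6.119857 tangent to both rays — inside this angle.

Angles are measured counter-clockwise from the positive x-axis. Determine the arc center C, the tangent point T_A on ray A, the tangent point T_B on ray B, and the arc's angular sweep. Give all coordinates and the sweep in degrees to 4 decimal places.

center=(23.0650,-28.1833) T_A=(19.2771,-23.3766) T_B=(29.0499,-26.9050) sweep=116.1836

bisector direction at 250.1484° = (-0.339585,-0.940575)
center distance |VC| = r/sin(θ/2) = 6.119857/sin(31.9082°) = 11.578362
C = V + |VC|·bis = (23.0650,-28.1833)
T_A = V + ((C−V)·d_A)·d_A = V + 9.8288·d_A = (19.2771,-23.3766)
T_B = V + ((C−V)·d_B)·d_B = V + 9.8288·d_B = (29.0499,-26.9050)
sweep = 180° − θ = 116.1836°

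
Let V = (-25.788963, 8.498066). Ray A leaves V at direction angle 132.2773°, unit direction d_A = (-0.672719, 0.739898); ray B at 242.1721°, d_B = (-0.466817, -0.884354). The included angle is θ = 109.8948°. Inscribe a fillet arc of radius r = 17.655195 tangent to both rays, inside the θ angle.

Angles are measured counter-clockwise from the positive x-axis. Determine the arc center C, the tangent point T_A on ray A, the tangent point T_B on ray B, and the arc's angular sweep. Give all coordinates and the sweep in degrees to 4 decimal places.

center=(-47.1846,5.7858) T_A=(-34.1216,17.6628) T_B=(-31.5712,-2.4560) sweep=70.1052

bisector direction at 187.2247° = (-0.992061,-0.125761)
center distance |VC| = r/sin(θ/2) = 17.655195/sin(54.9474°) = 21.566886
C = V + |VC|·bis = (-47.1846,5.7858)
T_A = V + ((C−V)·d_A)·d_A = V + 12.3865·d_A = (-34.1216,17.6628)
T_B = V + ((C−V)·d_B)·d_B = V + 12.3865·d_B = (-31.5712,-2.4560)
sweep = 180° − θ = 70.1052°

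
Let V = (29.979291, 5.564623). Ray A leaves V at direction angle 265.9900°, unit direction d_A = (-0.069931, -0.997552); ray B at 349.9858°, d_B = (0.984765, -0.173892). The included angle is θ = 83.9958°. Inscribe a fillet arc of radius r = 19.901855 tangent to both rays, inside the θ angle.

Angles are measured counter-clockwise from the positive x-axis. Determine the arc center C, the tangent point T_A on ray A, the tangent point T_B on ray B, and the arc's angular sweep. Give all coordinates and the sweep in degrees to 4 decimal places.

bisector direction at 307.9879° = (0.615495,-0.788141)
center distance |VC| = r/sin(θ/2) = 19.901855/sin(41.9979°) = 29.744066
C = V + |VC|·bis = (48.2866,-17.8779)
T_A = V + ((C−V)·d_A)·d_A = V + 22.1049·d_A = (28.4335,-16.4861)
T_B = V + ((C−V)·d_B)·d_B = V + 22.1049·d_B = (51.7474,1.7208)
sweep = 180° − θ = 96.0042°

center=(48.2866,-17.8779) T_A=(28.4335,-16.4861) T_B=(51.7474,1.7208) sweep=96.0042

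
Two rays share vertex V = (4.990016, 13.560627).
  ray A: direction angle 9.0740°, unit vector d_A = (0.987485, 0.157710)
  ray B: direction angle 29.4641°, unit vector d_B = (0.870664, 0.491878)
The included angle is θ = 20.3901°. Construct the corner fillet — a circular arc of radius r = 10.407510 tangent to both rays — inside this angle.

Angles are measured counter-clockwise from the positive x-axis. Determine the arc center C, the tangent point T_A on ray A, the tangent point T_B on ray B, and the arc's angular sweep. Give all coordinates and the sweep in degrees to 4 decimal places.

center=(60.4956,32.9648) T_A=(62.1370,22.6875) T_B=(55.3764,42.0262) sweep=159.6099

bisector direction at 19.2691° = (0.943979,0.330005)
center distance |VC| = r/sin(θ/2) = 10.407510/sin(10.1951°) = 58.799587
C = V + |VC|·bis = (60.4956,32.9648)
T_A = V + ((C−V)·d_A)·d_A = V + 57.8712·d_A = (62.1370,22.6875)
T_B = V + ((C−V)·d_B)·d_B = V + 57.8712·d_B = (55.3764,42.0262)
sweep = 180° − θ = 159.6099°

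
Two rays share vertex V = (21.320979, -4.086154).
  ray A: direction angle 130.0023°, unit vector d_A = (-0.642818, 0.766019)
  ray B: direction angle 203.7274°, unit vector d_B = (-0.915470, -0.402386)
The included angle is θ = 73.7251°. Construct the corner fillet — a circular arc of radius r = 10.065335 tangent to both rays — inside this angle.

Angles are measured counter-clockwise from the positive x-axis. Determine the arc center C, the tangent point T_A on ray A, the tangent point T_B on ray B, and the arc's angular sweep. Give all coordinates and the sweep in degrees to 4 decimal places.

center=(4.9815,-0.2733) T_A=(12.6918,6.1969) T_B=(9.0317,-9.4878) sweep=106.2749

bisector direction at 166.8648° = (-0.973837,0.227249)
center distance |VC| = r/sin(θ/2) = 10.065335/sin(36.8625°) = 16.778427
C = V + |VC|·bis = (4.9815,-0.2733)
T_A = V + ((C−V)·d_A)·d_A = V + 13.4240·d_A = (12.6918,6.1969)
T_B = V + ((C−V)·d_B)·d_B = V + 13.4240·d_B = (9.0317,-9.4878)
sweep = 180° − θ = 106.2749°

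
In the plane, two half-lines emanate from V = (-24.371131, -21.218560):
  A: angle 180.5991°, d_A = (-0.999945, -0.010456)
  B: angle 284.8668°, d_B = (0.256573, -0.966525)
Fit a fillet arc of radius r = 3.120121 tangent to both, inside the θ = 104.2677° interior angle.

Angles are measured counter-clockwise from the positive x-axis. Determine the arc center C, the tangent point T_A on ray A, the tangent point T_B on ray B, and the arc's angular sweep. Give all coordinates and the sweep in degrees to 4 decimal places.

center=(-26.7644,-24.3639) T_A=(-26.7970,-21.2439) T_B=(-23.7487,-23.5633) sweep=75.7323

bisector direction at 232.7329° = (-0.605531,-0.795822)
center distance |VC| = r/sin(θ/2) = 3.120121/sin(52.1339°) = 3.952288
C = V + |VC|·bis = (-26.7644,-24.3639)
T_A = V + ((C−V)·d_A)·d_A = V + 2.4260·d_A = (-26.7970,-21.2439)
T_B = V + ((C−V)·d_B)·d_B = V + 2.4260·d_B = (-23.7487,-23.5633)
sweep = 180° − θ = 75.7323°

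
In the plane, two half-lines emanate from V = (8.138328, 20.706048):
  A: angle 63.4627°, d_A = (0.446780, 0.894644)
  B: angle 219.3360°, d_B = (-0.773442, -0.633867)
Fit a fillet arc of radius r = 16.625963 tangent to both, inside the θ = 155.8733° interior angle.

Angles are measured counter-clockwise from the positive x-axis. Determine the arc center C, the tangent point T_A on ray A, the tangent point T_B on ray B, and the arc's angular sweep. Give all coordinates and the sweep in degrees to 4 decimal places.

bisector direction at 141.3993° = (-0.781513,0.623888)
center distance |VC| = r/sin(θ/2) = 16.625963/sin(77.9367°) = 17.001403
C = V + |VC|·bis = (-5.1485,31.3130)
T_A = V + ((C−V)·d_A)·d_A = V + 3.5532·d_A = (9.7258,23.8849)
T_B = V + ((C−V)·d_B)·d_B = V + 3.5532·d_B = (5.3902,18.4538)
sweep = 180° − θ = 24.1267°

center=(-5.1485,31.3130) T_A=(9.7258,23.8849) T_B=(5.3902,18.4538) sweep=24.1267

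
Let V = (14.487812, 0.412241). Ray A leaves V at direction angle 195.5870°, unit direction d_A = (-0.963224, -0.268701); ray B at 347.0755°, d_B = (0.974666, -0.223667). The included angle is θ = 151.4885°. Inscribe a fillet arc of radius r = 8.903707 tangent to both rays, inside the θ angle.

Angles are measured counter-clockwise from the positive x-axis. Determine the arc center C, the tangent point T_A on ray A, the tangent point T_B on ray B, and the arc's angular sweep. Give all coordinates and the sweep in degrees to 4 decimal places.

center=(14.7012,-8.7719) T_A=(12.3088,-0.1956) T_B=(16.6927,-0.0937) sweep=28.5115

bisector direction at 271.3312° = (0.023233,-0.999730)
center distance |VC| = r/sin(θ/2) = 8.903707/sin(75.7442°) = 9.186597
C = V + |VC|·bis = (14.7012,-8.7719)
T_A = V + ((C−V)·d_A)·d_A = V + 2.2622·d_A = (12.3088,-0.1956)
T_B = V + ((C−V)·d_B)·d_B = V + 2.2622·d_B = (16.6927,-0.0937)
sweep = 180° − θ = 28.5115°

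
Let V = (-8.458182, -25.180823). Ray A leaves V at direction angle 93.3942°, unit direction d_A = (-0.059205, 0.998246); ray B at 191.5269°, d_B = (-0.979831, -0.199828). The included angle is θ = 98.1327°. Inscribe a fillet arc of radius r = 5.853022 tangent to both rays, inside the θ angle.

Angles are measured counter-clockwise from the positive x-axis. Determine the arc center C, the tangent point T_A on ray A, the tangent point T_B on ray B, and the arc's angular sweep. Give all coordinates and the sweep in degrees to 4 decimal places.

bisector direction at 142.4606° = (-0.792934,0.609308)
center distance |VC| = r/sin(θ/2) = 5.853022/sin(49.0663°) = 7.747536
C = V + |VC|·bis = (-14.6015,-20.4602)
T_A = V + ((C−V)·d_A)·d_A = V + 5.0761·d_A = (-8.7587,-20.1137)
T_B = V + ((C−V)·d_B)·d_B = V + 5.0761·d_B = (-13.4319,-26.1952)
sweep = 180° − θ = 81.8673°

center=(-14.6015,-20.4602) T_A=(-8.7587,-20.1137) T_B=(-13.4319,-26.1952) sweep=81.8673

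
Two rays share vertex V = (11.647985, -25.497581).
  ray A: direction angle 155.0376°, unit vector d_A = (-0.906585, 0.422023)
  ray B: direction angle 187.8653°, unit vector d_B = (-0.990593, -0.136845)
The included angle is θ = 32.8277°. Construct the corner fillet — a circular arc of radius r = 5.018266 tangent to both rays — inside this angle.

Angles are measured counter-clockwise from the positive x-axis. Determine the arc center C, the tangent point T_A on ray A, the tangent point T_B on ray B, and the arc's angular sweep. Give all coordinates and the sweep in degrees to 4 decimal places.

bisector direction at 171.4514° = (-0.988890,0.148647)
center distance |VC| = r/sin(θ/2) = 5.018266/sin(16.4139°) = 17.759163
C = V + |VC|·bis = (-5.9139,-22.8577)
T_A = V + ((C−V)·d_A)·d_A = V + 17.0354·d_A = (-3.7961,-18.3082)
T_B = V + ((C−V)·d_B)·d_B = V + 17.0354·d_B = (-5.2272,-27.8288)
sweep = 180° − θ = 147.1723°

center=(-5.9139,-22.8577) T_A=(-3.7961,-18.3082) T_B=(-5.2272,-27.8288) sweep=147.1723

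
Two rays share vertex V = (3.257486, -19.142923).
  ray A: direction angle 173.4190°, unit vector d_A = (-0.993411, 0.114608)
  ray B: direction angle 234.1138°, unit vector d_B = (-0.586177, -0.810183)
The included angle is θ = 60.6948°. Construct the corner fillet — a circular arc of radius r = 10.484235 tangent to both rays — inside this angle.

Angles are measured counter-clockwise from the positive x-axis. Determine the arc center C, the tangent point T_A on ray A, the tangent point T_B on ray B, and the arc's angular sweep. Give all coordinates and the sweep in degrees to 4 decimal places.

bisector direction at 203.7664° = (-0.915196,-0.403009)
center distance |VC| = r/sin(θ/2) = 10.484235/sin(30.3474°) = 20.750929
C = V + |VC|·bis = (-15.7337,-27.5057)
T_A = V + ((C−V)·d_A)·d_A = V + 17.9076·d_A = (-14.5321,-17.0906)
T_B = V + ((C−V)·d_B)·d_B = V + 17.9076·d_B = (-7.2395,-33.6513)
sweep = 180° − θ = 119.3052°

center=(-15.7337,-27.5057) T_A=(-14.5321,-17.0906) T_B=(-7.2395,-33.6513) sweep=119.3052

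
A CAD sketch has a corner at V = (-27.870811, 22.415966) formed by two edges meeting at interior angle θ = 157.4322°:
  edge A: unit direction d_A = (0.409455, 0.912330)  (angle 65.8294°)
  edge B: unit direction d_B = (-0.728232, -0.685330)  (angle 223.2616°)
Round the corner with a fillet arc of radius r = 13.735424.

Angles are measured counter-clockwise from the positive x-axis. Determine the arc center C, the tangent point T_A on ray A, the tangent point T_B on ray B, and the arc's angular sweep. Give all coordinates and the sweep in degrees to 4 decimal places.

center=(-39.2799,30.5403) T_A=(-26.7487,24.9163) T_B=(-29.8666,20.5378) sweep=22.5678

bisector direction at 144.5455° = (-0.814576,0.580056)
center distance |VC| = r/sin(θ/2) = 13.735424/sin(78.7161°) = 14.006168
C = V + |VC|·bis = (-39.2799,30.5403)
T_A = V + ((C−V)·d_A)·d_A = V + 2.7406·d_A = (-26.7487,24.9163)
T_B = V + ((C−V)·d_B)·d_B = V + 2.7406·d_B = (-29.8666,20.5378)
sweep = 180° − θ = 22.5678°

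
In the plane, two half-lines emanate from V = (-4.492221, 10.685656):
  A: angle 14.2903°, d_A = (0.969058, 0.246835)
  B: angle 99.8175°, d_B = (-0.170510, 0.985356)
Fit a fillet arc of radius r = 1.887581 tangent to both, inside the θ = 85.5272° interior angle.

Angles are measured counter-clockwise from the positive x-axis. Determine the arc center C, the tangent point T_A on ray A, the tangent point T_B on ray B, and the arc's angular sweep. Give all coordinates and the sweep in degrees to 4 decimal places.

center=(-2.9803,13.0186) T_A=(-2.5144,11.1894) T_B=(-4.8402,12.6968) sweep=94.4728

bisector direction at 57.0539° = (0.543850,0.839183)
center distance |VC| = r/sin(θ/2) = 1.887581/sin(42.7636°) = 2.780045
C = V + |VC|·bis = (-2.9803,13.0186)
T_A = V + ((C−V)·d_A)·d_A = V + 2.0410·d_A = (-2.5144,11.1894)
T_B = V + ((C−V)·d_B)·d_B = V + 2.0410·d_B = (-4.8402,12.6968)
sweep = 180° − θ = 94.4728°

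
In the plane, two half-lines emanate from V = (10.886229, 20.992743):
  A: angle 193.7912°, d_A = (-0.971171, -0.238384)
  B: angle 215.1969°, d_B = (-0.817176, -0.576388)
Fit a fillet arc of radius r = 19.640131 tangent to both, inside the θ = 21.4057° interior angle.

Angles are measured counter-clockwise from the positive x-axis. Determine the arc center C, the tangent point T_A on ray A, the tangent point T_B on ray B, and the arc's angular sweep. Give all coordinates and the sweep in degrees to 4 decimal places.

center=(-85.3502,-22.8527) T_A=(-90.0321,-3.7788) T_B=(-74.0299,-38.9021) sweep=158.5943

bisector direction at 204.4941° = (-0.910004,-0.414599)
center distance |VC| = r/sin(θ/2) = 19.640131/sin(10.7028°) = 105.753865
C = V + |VC|·bis = (-85.3502,-22.8527)
T_A = V + ((C−V)·d_A)·d_A = V + 103.9141·d_A = (-90.0321,-3.7788)
T_B = V + ((C−V)·d_B)·d_B = V + 103.9141·d_B = (-74.0299,-38.9021)
sweep = 180° − θ = 158.5943°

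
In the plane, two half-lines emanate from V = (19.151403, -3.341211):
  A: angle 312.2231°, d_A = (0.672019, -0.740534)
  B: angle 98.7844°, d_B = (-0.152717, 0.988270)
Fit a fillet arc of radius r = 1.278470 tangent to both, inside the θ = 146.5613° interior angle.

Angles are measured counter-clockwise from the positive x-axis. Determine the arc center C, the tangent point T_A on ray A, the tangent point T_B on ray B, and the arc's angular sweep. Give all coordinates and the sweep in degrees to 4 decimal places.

center=(20.3562,-2.7664) T_A=(19.4095,-3.6256) T_B=(19.0928,-2.9617) sweep=33.4387

bisector direction at 25.5038° = (0.902557,0.430570)
center distance |VC| = r/sin(θ/2) = 1.278470/sin(73.2806°) = 1.334902
C = V + |VC|·bis = (20.3562,-2.7664)
T_A = V + ((C−V)·d_A)·d_A = V + 0.3840·d_A = (19.4095,-3.6256)
T_B = V + ((C−V)·d_B)·d_B = V + 0.3840·d_B = (19.0928,-2.9617)
sweep = 180° − θ = 33.4387°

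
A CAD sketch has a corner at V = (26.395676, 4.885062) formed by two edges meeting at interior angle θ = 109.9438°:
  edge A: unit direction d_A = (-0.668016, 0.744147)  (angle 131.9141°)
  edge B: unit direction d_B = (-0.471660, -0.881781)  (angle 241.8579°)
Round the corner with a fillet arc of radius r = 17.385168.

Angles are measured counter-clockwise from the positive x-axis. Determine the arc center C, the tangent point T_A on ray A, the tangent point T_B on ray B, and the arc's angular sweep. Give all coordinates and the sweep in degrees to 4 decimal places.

center=(5.3182,2.3396) T_A=(18.2553,13.9532) T_B=(20.6481,-5.8603) sweep=70.0562

bisector direction at 186.8860° = (-0.992787,-0.119894)
center distance |VC| = r/sin(θ/2) = 17.385168/sin(54.9719°) = 21.230665
C = V + |VC|·bis = (5.3182,2.3396)
T_A = V + ((C−V)·d_A)·d_A = V + 12.1859·d_A = (18.2553,13.9532)
T_B = V + ((C−V)·d_B)·d_B = V + 12.1859·d_B = (20.6481,-5.8603)
sweep = 180° − θ = 70.0562°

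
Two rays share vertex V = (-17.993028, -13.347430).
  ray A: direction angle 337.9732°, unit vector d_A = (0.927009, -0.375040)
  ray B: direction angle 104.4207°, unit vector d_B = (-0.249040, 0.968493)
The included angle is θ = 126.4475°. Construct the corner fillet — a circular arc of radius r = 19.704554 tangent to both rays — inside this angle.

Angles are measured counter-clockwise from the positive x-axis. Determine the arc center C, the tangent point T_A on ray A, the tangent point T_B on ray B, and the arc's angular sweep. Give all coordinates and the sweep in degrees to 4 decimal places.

bisector direction at 41.1970° = (0.752450,0.658649)
center distance |VC| = r/sin(θ/2) = 19.704554/sin(63.2238°) = 22.071189
C = V + |VC|·bis = (-1.3856,1.1897)
T_A = V + ((C−V)·d_A)·d_A = V + 9.9432·d_A = (-8.7756,-17.0765)
T_B = V + ((C−V)·d_B)·d_B = V + 9.9432·d_B = (-20.4693,-3.7175)
sweep = 180° − θ = 53.5525°

center=(-1.3856,1.1897) T_A=(-8.7756,-17.0765) T_B=(-20.4693,-3.7175) sweep=53.5525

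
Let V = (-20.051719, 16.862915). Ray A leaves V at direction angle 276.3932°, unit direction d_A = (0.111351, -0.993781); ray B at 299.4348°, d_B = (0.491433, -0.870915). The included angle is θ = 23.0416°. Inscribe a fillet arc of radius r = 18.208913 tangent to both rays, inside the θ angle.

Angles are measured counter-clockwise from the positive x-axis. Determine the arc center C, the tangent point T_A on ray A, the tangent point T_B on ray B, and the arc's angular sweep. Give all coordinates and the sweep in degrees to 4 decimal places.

bisector direction at 287.9140° = (0.307589,-0.951519)
center distance |VC| = r/sin(θ/2) = 18.208913/sin(11.5208°) = 91.170534
C = V + |VC|·bis = (7.9913,-69.8876)
T_A = V + ((C−V)·d_A)·d_A = V + 89.3337·d_A = (-10.1043,-71.9152)
T_B = V + ((C−V)·d_B)·d_B = V + 89.3337·d_B = (23.8498,-60.9391)
sweep = 180° − θ = 156.9584°

center=(7.9913,-69.8876) T_A=(-10.1043,-71.9152) T_B=(23.8498,-60.9391) sweep=156.9584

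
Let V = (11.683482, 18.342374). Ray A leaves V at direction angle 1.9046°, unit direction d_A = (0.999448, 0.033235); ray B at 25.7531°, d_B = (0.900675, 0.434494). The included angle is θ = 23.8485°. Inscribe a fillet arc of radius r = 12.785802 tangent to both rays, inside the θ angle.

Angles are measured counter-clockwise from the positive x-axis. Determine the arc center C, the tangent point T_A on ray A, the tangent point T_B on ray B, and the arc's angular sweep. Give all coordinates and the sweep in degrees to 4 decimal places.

bisector direction at 13.8289° = (0.971014,0.239022)
center distance |VC| = r/sin(θ/2) = 12.785802/sin(11.9243°) = 61.881262
C = V + |VC|·bis = (71.7711,33.1334)
T_A = V + ((C−V)·d_A)·d_A = V + 60.5460·d_A = (72.1960,20.3546)
T_B = V + ((C−V)·d_B)·d_B = V + 60.5460·d_B = (66.2157,44.6492)
sweep = 180° − θ = 156.1515°

center=(71.7711,33.1334) T_A=(72.1960,20.3546) T_B=(66.2157,44.6492) sweep=156.1515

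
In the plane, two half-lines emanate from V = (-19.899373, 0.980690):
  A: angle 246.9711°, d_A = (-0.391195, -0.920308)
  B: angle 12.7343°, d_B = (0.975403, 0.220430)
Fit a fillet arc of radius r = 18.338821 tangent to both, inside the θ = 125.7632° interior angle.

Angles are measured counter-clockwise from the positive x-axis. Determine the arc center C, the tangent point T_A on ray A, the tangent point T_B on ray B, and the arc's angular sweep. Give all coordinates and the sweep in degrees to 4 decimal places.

center=(-6.6961,-14.8368) T_A=(-23.5734,-7.6627) T_B=(-10.7385,3.0509) sweep=54.2368

bisector direction at 309.8527° = (0.640816,-0.767694)
center distance |VC| = r/sin(θ/2) = 18.338821/sin(62.8816°) = 20.603878
C = V + |VC|·bis = (-6.6961,-14.8368)
T_A = V + ((C−V)·d_A)·d_A = V + 9.3919·d_A = (-23.5734,-7.6627)
T_B = V + ((C−V)·d_B)·d_B = V + 9.3919·d_B = (-10.7385,3.0509)
sweep = 180° − θ = 54.2368°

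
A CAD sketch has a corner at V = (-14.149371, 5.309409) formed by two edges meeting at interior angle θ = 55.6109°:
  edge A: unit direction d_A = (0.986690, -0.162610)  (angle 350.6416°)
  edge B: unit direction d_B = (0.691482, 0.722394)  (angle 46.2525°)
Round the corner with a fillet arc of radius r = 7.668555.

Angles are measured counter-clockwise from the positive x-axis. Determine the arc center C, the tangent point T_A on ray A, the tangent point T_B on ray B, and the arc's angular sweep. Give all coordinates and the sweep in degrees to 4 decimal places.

bisector direction at 18.4470° = (0.948616,0.316428)
center distance |VC| = r/sin(θ/2) = 7.668555/sin(27.8055°) = 16.439518
C = V + |VC|·bis = (1.4454,10.5113)
T_A = V + ((C−V)·d_A)·d_A = V + 14.5414·d_A = (0.1984,2.9448)
T_B = V + ((C−V)·d_B)·d_B = V + 14.5414·d_B = (-4.0943,15.8140)
sweep = 180° − θ = 124.3891°

center=(1.4454,10.5113) T_A=(0.1984,2.9448) T_B=(-4.0943,15.8140) sweep=124.3891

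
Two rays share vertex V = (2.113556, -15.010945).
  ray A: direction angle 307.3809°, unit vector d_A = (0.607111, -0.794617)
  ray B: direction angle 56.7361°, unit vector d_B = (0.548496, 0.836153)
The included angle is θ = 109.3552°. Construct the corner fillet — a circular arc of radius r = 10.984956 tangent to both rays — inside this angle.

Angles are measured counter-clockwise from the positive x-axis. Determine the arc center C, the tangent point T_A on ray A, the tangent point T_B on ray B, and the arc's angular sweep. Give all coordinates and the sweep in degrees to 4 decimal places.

center=(15.5683,-14.5273) T_A=(6.8394,-21.1964) T_B=(6.3832,-8.5021) sweep=70.6448

bisector direction at 2.0585° = (0.999355,0.035920)
center distance |VC| = r/sin(θ/2) = 10.984956/sin(54.6776°) = 13.463414
C = V + |VC|·bis = (15.5683,-14.5273)
T_A = V + ((C−V)·d_A)·d_A = V + 7.7842·d_A = (6.8394,-21.1964)
T_B = V + ((C−V)·d_B)·d_B = V + 7.7842·d_B = (6.3832,-8.5021)
sweep = 180° − θ = 70.6448°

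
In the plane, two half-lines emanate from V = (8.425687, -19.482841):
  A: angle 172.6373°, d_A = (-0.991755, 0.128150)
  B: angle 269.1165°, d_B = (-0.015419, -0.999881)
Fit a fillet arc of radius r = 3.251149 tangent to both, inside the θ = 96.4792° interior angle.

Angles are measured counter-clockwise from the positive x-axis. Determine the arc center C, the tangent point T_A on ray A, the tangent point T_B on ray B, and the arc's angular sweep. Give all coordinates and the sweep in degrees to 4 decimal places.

bisector direction at 220.8769° = (-0.756117,-0.654436)
center distance |VC| = r/sin(θ/2) = 3.251149/sin(48.2396°) = 4.358480
C = V + |VC|·bis = (5.1302,-22.3352)
T_A = V + ((C−V)·d_A)·d_A = V + 2.9028·d_A = (5.5468,-19.1108)
T_B = V + ((C−V)·d_B)·d_B = V + 2.9028·d_B = (8.3809,-22.3853)
sweep = 180° − θ = 83.5208°

center=(5.1302,-22.3352) T_A=(5.5468,-19.1108) T_B=(8.3809,-22.3853) sweep=83.5208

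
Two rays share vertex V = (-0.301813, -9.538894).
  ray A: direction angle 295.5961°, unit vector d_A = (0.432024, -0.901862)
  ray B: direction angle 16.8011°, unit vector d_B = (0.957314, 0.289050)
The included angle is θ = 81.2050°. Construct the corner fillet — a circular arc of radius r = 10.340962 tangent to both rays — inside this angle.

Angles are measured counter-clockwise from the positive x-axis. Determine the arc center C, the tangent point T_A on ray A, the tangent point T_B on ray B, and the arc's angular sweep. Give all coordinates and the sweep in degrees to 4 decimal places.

bisector direction at 336.1986° = (0.914950,-0.403568)
center distance |VC| = r/sin(θ/2) = 10.340962/sin(40.6025°) = 15.889437
C = V + |VC|·bis = (14.2362,-15.9514)
T_A = V + ((C−V)·d_A)·d_A = V + 12.0639·d_A = (4.9101,-20.4189)
T_B = V + ((C−V)·d_B)·d_B = V + 12.0639·d_B = (11.2472,-6.0518)
sweep = 180° − θ = 98.7950°

center=(14.2362,-15.9514) T_A=(4.9101,-20.4189) T_B=(11.2472,-6.0518) sweep=98.7950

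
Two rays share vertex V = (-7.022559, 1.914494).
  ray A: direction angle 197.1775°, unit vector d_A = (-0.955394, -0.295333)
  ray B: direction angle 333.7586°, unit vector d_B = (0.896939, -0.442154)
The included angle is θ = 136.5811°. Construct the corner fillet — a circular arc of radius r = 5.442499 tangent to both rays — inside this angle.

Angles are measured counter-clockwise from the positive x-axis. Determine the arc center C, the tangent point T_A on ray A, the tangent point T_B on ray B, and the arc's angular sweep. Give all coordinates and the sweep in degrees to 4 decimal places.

bisector direction at 265.4681° = (-0.079015,-0.996873)
center distance |VC| = r/sin(θ/2) = 5.442499/sin(68.2905°) = 5.857998
C = V + |VC|·bis = (-7.4854,-3.9252)
T_A = V + ((C−V)·d_A)·d_A = V + 2.1669·d_A = (-9.0928,1.2745)
T_B = V + ((C−V)·d_B)·d_B = V + 2.1669·d_B = (-5.0790,0.9564)
sweep = 180° − θ = 43.4189°

center=(-7.4854,-3.9252) T_A=(-9.0928,1.2745) T_B=(-5.0790,0.9564) sweep=43.4189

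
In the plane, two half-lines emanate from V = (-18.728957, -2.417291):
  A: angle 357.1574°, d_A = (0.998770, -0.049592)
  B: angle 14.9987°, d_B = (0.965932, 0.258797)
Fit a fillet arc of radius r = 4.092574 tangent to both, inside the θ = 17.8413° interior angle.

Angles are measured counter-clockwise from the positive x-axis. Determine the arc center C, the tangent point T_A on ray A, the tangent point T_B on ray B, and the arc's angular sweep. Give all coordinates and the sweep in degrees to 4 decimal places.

center=(7.5151,0.3772) T_A=(7.3121,-3.7103) T_B=(6.4559,4.3304) sweep=162.1587

bisector direction at 6.0781° = (0.994379,0.105883)
center distance |VC| = r/sin(θ/2) = 4.092574/sin(8.9207°) = 26.392389
C = V + |VC|·bis = (7.5151,0.3772)
T_A = V + ((C−V)·d_A)·d_A = V + 26.0731·d_A = (7.3121,-3.7103)
T_B = V + ((C−V)·d_B)·d_B = V + 26.0731·d_B = (6.4559,4.3304)
sweep = 180° − θ = 162.1587°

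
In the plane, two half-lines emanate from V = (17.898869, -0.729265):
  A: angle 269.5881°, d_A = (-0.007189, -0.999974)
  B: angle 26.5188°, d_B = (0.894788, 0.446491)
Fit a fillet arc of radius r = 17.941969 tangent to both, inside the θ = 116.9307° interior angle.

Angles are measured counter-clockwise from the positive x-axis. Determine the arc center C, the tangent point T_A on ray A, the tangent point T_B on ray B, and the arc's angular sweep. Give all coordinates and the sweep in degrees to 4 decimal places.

center=(35.7612,-11.8677) T_A=(17.8197,-11.7388) T_B=(27.7503,4.1865) sweep=63.0693

bisector direction at 328.0534° = (0.848542,-0.529128)
center distance |VC| = r/sin(θ/2) = 17.941969/sin(58.4654°) = 21.050643
C = V + |VC|·bis = (35.7612,-11.8677)
T_A = V + ((C−V)·d_A)·d_A = V + 11.0098·d_A = (17.8197,-11.7388)
T_B = V + ((C−V)·d_B)·d_B = V + 11.0098·d_B = (27.7503,4.1865)
sweep = 180° − θ = 63.0693°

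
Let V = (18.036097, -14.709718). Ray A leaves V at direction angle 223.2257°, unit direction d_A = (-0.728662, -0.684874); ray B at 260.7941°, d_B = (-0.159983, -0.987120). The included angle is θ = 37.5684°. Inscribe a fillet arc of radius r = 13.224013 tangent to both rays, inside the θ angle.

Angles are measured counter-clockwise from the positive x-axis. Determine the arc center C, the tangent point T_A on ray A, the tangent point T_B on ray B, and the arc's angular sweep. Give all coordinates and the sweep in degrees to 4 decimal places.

center=(-1.2378,-50.9737) T_A=(-10.2946,-41.3379) T_B=(11.8159,-53.0894) sweep=142.4316

bisector direction at 242.0099° = (-0.469319,-0.883029)
center distance |VC| = r/sin(θ/2) = 13.224013/sin(18.7842°) = 41.067772
C = V + |VC|·bis = (-1.2378,-50.9737)
T_A = V + ((C−V)·d_A)·d_A = V + 38.8804·d_A = (-10.2946,-41.3379)
T_B = V + ((C−V)·d_B)·d_B = V + 38.8804·d_B = (11.8159,-53.0894)
sweep = 180° − θ = 142.4316°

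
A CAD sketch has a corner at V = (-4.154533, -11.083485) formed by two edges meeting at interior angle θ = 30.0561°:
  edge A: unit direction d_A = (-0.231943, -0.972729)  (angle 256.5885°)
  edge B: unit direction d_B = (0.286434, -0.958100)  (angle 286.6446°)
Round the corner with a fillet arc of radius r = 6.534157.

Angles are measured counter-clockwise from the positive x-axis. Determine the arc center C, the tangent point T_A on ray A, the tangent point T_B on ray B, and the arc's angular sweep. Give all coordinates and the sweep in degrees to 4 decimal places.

bisector direction at 271.6166° = (0.028210,-0.999602)
center distance |VC| = r/sin(θ/2) = 6.534157/sin(15.0281°) = 25.200005
C = V + |VC|·bis = (-3.4436,-36.2735)
T_A = V + ((C−V)·d_A)·d_A = V + 24.3381·d_A = (-9.7996,-34.7579)
T_B = V + ((C−V)·d_B)·d_B = V + 24.3381·d_B = (2.8167,-34.4019)
sweep = 180° − θ = 149.9439°

center=(-3.4436,-36.2735) T_A=(-9.7996,-34.7579) T_B=(2.8167,-34.4019) sweep=149.9439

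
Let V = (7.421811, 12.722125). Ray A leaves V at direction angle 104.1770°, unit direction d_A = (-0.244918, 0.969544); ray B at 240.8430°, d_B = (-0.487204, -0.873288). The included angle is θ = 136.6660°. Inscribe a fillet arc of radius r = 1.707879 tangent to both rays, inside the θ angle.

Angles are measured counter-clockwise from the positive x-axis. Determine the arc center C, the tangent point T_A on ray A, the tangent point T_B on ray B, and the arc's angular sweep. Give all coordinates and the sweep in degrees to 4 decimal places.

center=(5.5998,12.9617) T_A=(7.2556,13.3800) T_B=(7.0912,12.1296) sweep=43.3340

bisector direction at 172.5100° = (-0.991468,0.130353)
center distance |VC| = r/sin(θ/2) = 1.707879/sin(68.3330°) = 1.837723
C = V + |VC|·bis = (5.5998,12.9617)
T_A = V + ((C−V)·d_A)·d_A = V + 0.6785·d_A = (7.2556,13.3800)
T_B = V + ((C−V)·d_B)·d_B = V + 0.6785·d_B = (7.0912,12.1296)
sweep = 180° − θ = 43.3340°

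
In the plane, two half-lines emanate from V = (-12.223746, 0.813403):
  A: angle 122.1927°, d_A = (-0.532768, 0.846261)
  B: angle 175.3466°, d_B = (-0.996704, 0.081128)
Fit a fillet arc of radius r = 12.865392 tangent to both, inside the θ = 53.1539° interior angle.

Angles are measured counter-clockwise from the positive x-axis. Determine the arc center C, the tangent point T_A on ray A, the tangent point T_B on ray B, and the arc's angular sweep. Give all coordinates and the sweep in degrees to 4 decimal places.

bisector direction at 148.7696° = (-0.855090,0.518480)
center distance |VC| = r/sin(θ/2) = 12.865392/sin(26.5770°) = 28.755948
C = V + |VC|·bis = (-36.8127,15.7228)
T_A = V + ((C−V)·d_A)·d_A = V + 25.7174·d_A = (-25.9252,22.5771)
T_B = V + ((C−V)·d_B)·d_B = V + 25.7174·d_B = (-37.8564,2.8998)
sweep = 180° − θ = 126.8461°

center=(-36.8127,15.7228) T_A=(-25.9252,22.5771) T_B=(-37.8564,2.8998) sweep=126.8461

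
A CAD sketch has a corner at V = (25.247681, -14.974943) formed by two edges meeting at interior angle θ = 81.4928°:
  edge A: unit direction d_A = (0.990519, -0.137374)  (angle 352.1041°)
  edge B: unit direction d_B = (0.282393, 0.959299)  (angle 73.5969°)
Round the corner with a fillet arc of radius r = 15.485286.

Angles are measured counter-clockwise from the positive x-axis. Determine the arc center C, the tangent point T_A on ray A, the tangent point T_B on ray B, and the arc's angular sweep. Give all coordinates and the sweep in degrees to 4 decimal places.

center=(45.1784,-2.1056) T_A=(43.0511,-17.4441) T_B=(30.3234,2.2673) sweep=98.5072

bisector direction at 32.8505° = (0.840089,0.542449)
center distance |VC| = r/sin(θ/2) = 15.485286/sin(40.7464°) = 23.724525
C = V + |VC|·bis = (45.1784,-2.1056)
T_A = V + ((C−V)·d_A)·d_A = V + 17.9738·d_A = (43.0511,-17.4441)
T_B = V + ((C−V)·d_B)·d_B = V + 17.9738·d_B = (30.3234,2.2673)
sweep = 180° − θ = 98.5072°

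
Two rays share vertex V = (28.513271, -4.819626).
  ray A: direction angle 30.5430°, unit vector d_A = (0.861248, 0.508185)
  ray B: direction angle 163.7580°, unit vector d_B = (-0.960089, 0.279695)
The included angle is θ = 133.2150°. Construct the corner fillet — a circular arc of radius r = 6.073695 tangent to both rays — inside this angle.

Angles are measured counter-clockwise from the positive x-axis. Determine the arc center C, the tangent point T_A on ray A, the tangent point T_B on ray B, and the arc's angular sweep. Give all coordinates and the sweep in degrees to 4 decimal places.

center=(27.6895,1.7465) T_A=(30.7761,-3.4844) T_B=(25.9908,-4.0848) sweep=46.7850

bisector direction at 97.1505° = (-0.124476,0.992223)
center distance |VC| = r/sin(θ/2) = 6.073695/sin(66.6075°) = 6.617620
C = V + |VC|·bis = (27.6895,1.7465)
T_A = V + ((C−V)·d_A)·d_A = V + 2.6274·d_A = (30.7761,-3.4844)
T_B = V + ((C−V)·d_B)·d_B = V + 2.6274·d_B = (25.9908,-4.0848)
sweep = 180° − θ = 46.7850°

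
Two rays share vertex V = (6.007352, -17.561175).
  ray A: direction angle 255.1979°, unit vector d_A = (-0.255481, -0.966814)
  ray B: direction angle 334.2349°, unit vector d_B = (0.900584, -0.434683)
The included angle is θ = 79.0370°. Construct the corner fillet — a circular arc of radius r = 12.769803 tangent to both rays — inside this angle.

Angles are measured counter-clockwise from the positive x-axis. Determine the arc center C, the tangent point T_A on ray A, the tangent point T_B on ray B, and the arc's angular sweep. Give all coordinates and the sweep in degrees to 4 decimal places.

center=(14.3983,-35.7907) T_A=(2.0523,-32.5283) T_B=(19.9491,-24.2904) sweep=100.9630

bisector direction at 294.7164° = (0.418127,-0.908389)
center distance |VC| = r/sin(θ/2) = 12.769803/sin(39.5185°) = 20.067978
C = V + |VC|·bis = (14.3983,-35.7907)
T_A = V + ((C−V)·d_A)·d_A = V + 15.4808·d_A = (2.0523,-32.5283)
T_B = V + ((C−V)·d_B)·d_B = V + 15.4808·d_B = (19.9491,-24.2904)
sweep = 180° − θ = 100.9630°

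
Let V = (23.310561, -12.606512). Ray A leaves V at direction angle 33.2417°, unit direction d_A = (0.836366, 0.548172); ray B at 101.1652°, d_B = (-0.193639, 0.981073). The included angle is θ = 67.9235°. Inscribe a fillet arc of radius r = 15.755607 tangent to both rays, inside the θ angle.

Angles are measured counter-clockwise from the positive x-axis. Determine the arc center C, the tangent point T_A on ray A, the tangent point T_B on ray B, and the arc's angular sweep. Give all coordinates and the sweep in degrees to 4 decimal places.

center=(34.2383,13.3940) T_A=(42.8751,0.2165) T_B=(18.7809,10.3431) sweep=112.0765

bisector direction at 67.2035° = (0.387460,0.921886)
center distance |VC| = r/sin(θ/2) = 15.755607/sin(33.9618°) = 28.203541
C = V + |VC|·bis = (34.2383,13.3940)
T_A = V + ((C−V)·d_A)·d_A = V + 23.3923·d_A = (42.8751,0.2165)
T_B = V + ((C−V)·d_B)·d_B = V + 23.3923·d_B = (18.7809,10.3431)
sweep = 180° − θ = 112.0765°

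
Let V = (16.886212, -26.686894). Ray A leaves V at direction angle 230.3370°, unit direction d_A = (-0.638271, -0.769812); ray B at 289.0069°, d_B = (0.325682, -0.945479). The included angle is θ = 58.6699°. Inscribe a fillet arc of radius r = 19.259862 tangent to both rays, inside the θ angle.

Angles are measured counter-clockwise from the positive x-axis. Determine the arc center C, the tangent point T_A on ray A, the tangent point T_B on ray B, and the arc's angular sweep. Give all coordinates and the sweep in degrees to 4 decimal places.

bisector direction at 259.6719° = (-0.179284,-0.983797)
center distance |VC| = r/sin(θ/2) = 19.259862/sin(29.3349°) = 39.312715
C = V + |VC|·bis = (9.8381,-65.3626)
T_A = V + ((C−V)·d_A)·d_A = V + 34.2717·d_A = (-4.9884,-53.0696)
T_B = V + ((C−V)·d_B)·d_B = V + 34.2717·d_B = (28.0479,-59.0900)
sweep = 180° − θ = 121.3301°

center=(9.8381,-65.3626) T_A=(-4.9884,-53.0696) T_B=(28.0479,-59.0900) sweep=121.3301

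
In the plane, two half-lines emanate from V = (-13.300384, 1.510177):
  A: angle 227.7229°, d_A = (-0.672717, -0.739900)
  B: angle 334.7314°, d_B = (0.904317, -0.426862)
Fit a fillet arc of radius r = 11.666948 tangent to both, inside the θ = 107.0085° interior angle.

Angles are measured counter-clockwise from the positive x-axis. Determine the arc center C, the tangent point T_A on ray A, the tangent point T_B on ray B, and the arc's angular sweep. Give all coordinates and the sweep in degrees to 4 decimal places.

bisector direction at 281.2272° = (0.194699,-0.980863)
center distance |VC| = r/sin(θ/2) = 11.666948/sin(53.5042°) = 14.512917
C = V + |VC|·bis = (-10.4747,-12.7250)
T_A = V + ((C−V)·d_A)·d_A = V + 8.6317·d_A = (-19.1071,-4.8765)
T_B = V + ((C−V)·d_B)·d_B = V + 8.6317·d_B = (-5.4946,-2.1744)
sweep = 180° − θ = 72.9915°

center=(-10.4747,-12.7250) T_A=(-19.1071,-4.8765) T_B=(-5.4946,-2.1744) sweep=72.9915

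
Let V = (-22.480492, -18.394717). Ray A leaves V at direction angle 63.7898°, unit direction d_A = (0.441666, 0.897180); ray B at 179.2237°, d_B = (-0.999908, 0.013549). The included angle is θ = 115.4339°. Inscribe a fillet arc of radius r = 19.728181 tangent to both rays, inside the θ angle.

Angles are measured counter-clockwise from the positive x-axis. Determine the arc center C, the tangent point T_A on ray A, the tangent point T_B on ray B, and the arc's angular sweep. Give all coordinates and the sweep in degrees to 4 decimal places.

center=(-34.6755,1.5005) T_A=(-16.9758,-7.2127) T_B=(-34.9428,-18.2259) sweep=64.5661

bisector direction at 121.5067° = (-0.522599,0.852579)
center distance |VC| = r/sin(θ/2) = 19.728181/sin(57.7169°) = 23.335365
C = V + |VC|·bis = (-34.6755,1.5005)
T_A = V + ((C−V)·d_A)·d_A = V + 12.4635·d_A = (-16.9758,-7.2127)
T_B = V + ((C−V)·d_B)·d_B = V + 12.4635·d_B = (-34.9428,-18.2259)
sweep = 180° − θ = 64.5661°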